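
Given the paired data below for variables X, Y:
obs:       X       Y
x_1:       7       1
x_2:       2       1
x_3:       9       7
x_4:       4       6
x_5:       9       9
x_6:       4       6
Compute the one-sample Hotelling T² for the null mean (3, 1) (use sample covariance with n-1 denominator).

Step 1 — sample mean vector:
  mean(X) = (7 + 2 + 9 + 4 + 9 + 4) / 6 = 35/6 = 5.8333
  mean(Y) = (1 + 1 + 7 + 6 + 9 + 6) / 6 = 30/6 = 5
  x̄ = (5.8333, 5),  deviation x̄ - mu_0 = (5.8333, 5) - (3, 1) = (2.8333, 4).

Step 2 — sample covariance matrix, S[i,j] = (1/(n-1)) · Σ_k (x_{k,i} - mean_i) · (x_{k,j} - mean_j), divisor n-1 = 5:
  S[X,X] = ((1.1667)·(1.1667) + (-3.8333)·(-3.8333) + (3.1667)·(3.1667) + (-1.8333)·(-1.8333) + (3.1667)·(3.1667) + (-1.8333)·(-1.8333)) / 5 = 42.8333/5 = 8.5667
  S[X,Y] = ((1.1667)·(-4) + (-3.8333)·(-4) + (3.1667)·(2) + (-1.8333)·(1) + (3.1667)·(4) + (-1.8333)·(1)) / 5 = 26/5 = 5.2
  S[Y,Y] = ((-4)·(-4) + (-4)·(-4) + (2)·(2) + (1)·(1) + (4)·(4) + (1)·(1)) / 5 = 54/5 = 10.8
  S = [[8.5667, 5.2],
 [5.2, 10.8]].

Step 3 — invert S. det(S) = 8.5667·10.8 - (5.2)² = 65.48.
  S^{-1} = (1/det) · [[d, -b], [-b, a]] = [[0.1649, -0.0794],
 [-0.0794, 0.1308]].

Step 4 — quadratic form (x̄ - mu_0)^T · S^{-1} · (x̄ - mu_0):
  S^{-1} · (x̄ - mu_0) = (0.1497, 0.2983),
  (x̄ - mu_0)^T · [...] = (2.8333)·(0.1497) + (4)·(0.2983) = 1.6173.

Step 5 — scale by n: T² = 6 · 1.6173 = 9.7037.

T² ≈ 9.7037


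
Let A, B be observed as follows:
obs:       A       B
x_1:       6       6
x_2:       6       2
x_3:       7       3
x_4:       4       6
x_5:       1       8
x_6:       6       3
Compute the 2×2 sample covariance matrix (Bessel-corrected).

Step 1 — column means:
  mean(A) = (6 + 6 + 7 + 4 + 1 + 6) / 6 = 30/6 = 5
  mean(B) = (6 + 2 + 3 + 6 + 8 + 3) / 6 = 28/6 = 4.6667

Step 2 — sample covariance S[i,j] = (1/(n-1)) · Σ_k (x_{k,i} - mean_i) · (x_{k,j} - mean_j), with n-1 = 5.
  S[A,A] = ((1)·(1) + (1)·(1) + (2)·(2) + (-1)·(-1) + (-4)·(-4) + (1)·(1)) / 5 = 24/5 = 4.8
  S[A,B] = ((1)·(1.3333) + (1)·(-2.6667) + (2)·(-1.6667) + (-1)·(1.3333) + (-4)·(3.3333) + (1)·(-1.6667)) / 5 = -21/5 = -4.2
  S[B,B] = ((1.3333)·(1.3333) + (-2.6667)·(-2.6667) + (-1.6667)·(-1.6667) + (1.3333)·(1.3333) + (3.3333)·(3.3333) + (-1.6667)·(-1.6667)) / 5 = 27.3333/5 = 5.4667

S is symmetric (S[j,i] = S[i,j]). Assembling:

S = [[4.8, -4.2],
 [-4.2, 5.4667]]


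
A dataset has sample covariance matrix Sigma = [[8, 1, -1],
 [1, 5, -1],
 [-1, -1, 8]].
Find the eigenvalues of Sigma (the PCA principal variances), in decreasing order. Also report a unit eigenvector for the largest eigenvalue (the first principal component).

Step 1 — characteristic polynomial p(λ) = det(λI - Sigma) = λ³ - tr·λ² + c_1·λ - det, where tr = trace, c_1 = sum of the principal 2×2 minors, det = det(Sigma):
  tr = 8 + 5 + 8 = 21,
  c_1 = (8·5 - (1)²) + (8·8 - (-1)²) + (5·8 - (-1)²) = 39 + 63 + 39 = 141,
  det = 8·(5·8 - (-1)²) - (1)·((1)·8 - (-1)·(-1)) + (-1)·((1)·(-1) - 5·(-1)) = 8·(39) - (1)·(7) + (-1)·(4) = 301.
  So p(λ) = λ³ - 21λ² + 141λ - 301.
Step 2 — look for an integer root (rational root theorem: any rational root is an integer divisor of 301). Testing λ = 7:
  p(7) = 343 - 1029 + 987 - 301 = 0  ✓
  Dividing out (λ - 7): p(λ) = (λ - 7)(λ² - 14λ + 43).
Step 3 — remaining eigenvalues from the quadratic λ² - 14λ + 43 = 0:
  Δ = 14² - 4·43 = 196 - 172 = 24,  λ = (14 ± √24)/2 = (14 ± 4.899)/2 ≈ 9.4495 or 4.5505.
  Sorted: λ_1 = 9.4495,  λ_2 = 7,  λ_3 = 4.5505  (check: sum = 21 = tr ✓).

Step 4 — unit eigenvector for λ_1 ≈ 9.4495: v spans the null space of (Sigma - λ_1 I), whose rows are
  r_1 = (-1.4495, 1, -1),  r_2 = (1, -4.4495, -1),  r_3 = (-1, -1, -1.4495).
  v is orthogonal to every row, so take v ∝ r_1 × r_2 = ((1)·(-1) - (-1)·(-4.4495), (-1)·(1) - (-1.4495)·(-1), (-1.4495)·(-4.4495) - (1)·(1)) ≈ (-5.4495, -2.4495, 5.4495).
  Rescale (multiply by -1 so the first nonzero entry is positive): u = (5.4495, 2.4495, -5.4495).
  ||u|| = √((5.4495)² + (2.4495)² + (-5.4495)²) = √(65.3939) ≈ 8.0866,  v_1 = u/||u|| ≈ (0.6739, 0.3029, -0.6739) (||v_1|| = 1).

λ_1 = 9.4495,  λ_2 = 7,  λ_3 = 4.5505;  v_1 ≈ (0.6739, 0.3029, -0.6739)


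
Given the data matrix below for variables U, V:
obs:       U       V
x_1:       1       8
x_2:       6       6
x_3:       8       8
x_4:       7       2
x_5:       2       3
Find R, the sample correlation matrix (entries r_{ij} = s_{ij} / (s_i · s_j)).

Step 1 — column means:
  mean(U) = (1 + 6 + 8 + 7 + 2) / 5 = 24/5 = 4.8
  mean(V) = (8 + 6 + 8 + 2 + 3) / 5 = 27/5 = 5.4

Step 2 — sample variances and covariances s[i,j] = (1/(n-1)) · Σ_k (x_{k,i} - mean_i) · (x_{k,j} - mean_j), with n-1 = 4:
  s[U,U] = ((-3.8)·(-3.8) + (1.2)·(1.2) + (3.2)·(3.2) + (2.2)·(2.2) + (-2.8)·(-2.8)) / 4 = 38.8/4 = 9.7
  s[U,V] = ((-3.8)·(2.6) + (1.2)·(0.6) + (3.2)·(2.6) + (2.2)·(-3.4) + (-2.8)·(-2.4)) / 4 = -1.6/4 = -0.4
  s[V,V] = ((2.6)·(2.6) + (0.6)·(0.6) + (2.6)·(2.6) + (-3.4)·(-3.4) + (-2.4)·(-2.4)) / 4 = 31.2/4 = 7.8
  Sample standard deviations s_i = √(s[i,i]):
  s(U) = √(9.7) = 3.1145
  s(V) = √(7.8) = 2.7928

Step 3 — r_{ij} = s_{ij} / (s_i · s_j):
  r[U,U] = 1 (diagonal).
  r[U,V] = -0.4 / (3.1145 · 2.7928) = -0.4 / 8.6983 = -0.046
  r[V,V] = 1 (diagonal).

R is symmetric with unit diagonal. Assembling:

R = [[1, -0.046],
 [-0.046, 1]]


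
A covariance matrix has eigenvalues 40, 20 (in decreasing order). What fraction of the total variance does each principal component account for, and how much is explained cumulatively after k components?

Step 1 — total variance = trace(Sigma) = Σ λ_i = 40 + 20 = 60.

Step 2 — fraction explained by component i = λ_i / Σ λ:
  PC1: 40/60 = 0.6667
  PC2: 20/60 = 0.3333

Step 3 — cumulative fraction after k components = (λ_1 + ... + λ_k) / Σ λ:
  k = 1: 40/60 = 0.6667
  k = 2: (40 + 20)/60 = 60/60 = 1

Summary (fraction, with percent):

explained: PC1 0.6667 (66.67%), PC2 0.3333 (33.33%);  cumulative: 0.6667, 1


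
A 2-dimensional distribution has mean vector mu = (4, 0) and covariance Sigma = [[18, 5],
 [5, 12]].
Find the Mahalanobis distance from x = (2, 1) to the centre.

Step 1 — centre the observation: (x - mu) = (-2, 1).

Step 2 — invert Sigma. det(Sigma) = 18·12 - (5)² = 191.
  Sigma^{-1} = (1/det) · [[d, -b], [-b, a]] = [[0.0628, -0.0262],
 [-0.0262, 0.0942]].

Step 3 — form the quadratic (x - mu)^T · Sigma^{-1} · (x - mu):
  Sigma^{-1} · (x - mu) = (-0.1518, 0.1466).
  (x - mu)^T · [Sigma^{-1} · (x - mu)] = (-2)·(-0.1518) + (1)·(0.1466) = 0.4503.

Step 4 — take square root: d = √(0.4503) ≈ 0.671.

d(x, mu) = √(0.4503) ≈ 0.671


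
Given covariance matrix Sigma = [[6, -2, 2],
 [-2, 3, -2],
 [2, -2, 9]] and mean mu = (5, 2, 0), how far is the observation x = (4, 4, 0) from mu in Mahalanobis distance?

Step 1 — centre the observation: (x - mu) = (-1, 2, 0).

Step 2 — invert Sigma (cofactor / det for 3×3, or solve directly):
  Sigma^{-1} = [[0.217, 0.1321, -0.0189],
 [0.1321, 0.4717, 0.0755],
 [-0.0189, 0.0755, 0.1321]].

Step 3 — form the quadratic (x - mu)^T · Sigma^{-1} · (x - mu):
  Sigma^{-1} · (x - mu) = (0.0472, 0.8113, 0.1698).
  (x - mu)^T · [Sigma^{-1} · (x - mu)] = (-1)·(0.0472) + (2)·(0.8113) + (0)·(0.1698) = 1.5755.

Step 4 — take square root: d = √(1.5755) ≈ 1.2552.

d(x, mu) = √(1.5755) ≈ 1.2552


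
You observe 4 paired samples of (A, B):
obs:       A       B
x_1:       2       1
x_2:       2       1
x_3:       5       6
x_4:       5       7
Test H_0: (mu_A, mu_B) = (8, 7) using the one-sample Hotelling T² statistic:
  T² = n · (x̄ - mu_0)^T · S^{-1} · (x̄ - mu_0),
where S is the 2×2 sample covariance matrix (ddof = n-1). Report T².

Step 1 — sample mean vector:
  mean(A) = (2 + 2 + 5 + 5) / 4 = 14/4 = 3.5
  mean(B) = (1 + 1 + 6 + 7) / 4 = 15/4 = 3.75
  x̄ = (3.5, 3.75),  deviation x̄ - mu_0 = (3.5, 3.75) - (8, 7) = (-4.5, -3.25).

Step 2 — sample covariance matrix, S[i,j] = (1/(n-1)) · Σ_k (x_{k,i} - mean_i) · (x_{k,j} - mean_j), divisor n-1 = 3:
  S[A,A] = ((-1.5)·(-1.5) + (-1.5)·(-1.5) + (1.5)·(1.5) + (1.5)·(1.5)) / 3 = 9/3 = 3
  S[A,B] = ((-1.5)·(-2.75) + (-1.5)·(-2.75) + (1.5)·(2.25) + (1.5)·(3.25)) / 3 = 16.5/3 = 5.5
  S[B,B] = ((-2.75)·(-2.75) + (-2.75)·(-2.75) + (2.25)·(2.25) + (3.25)·(3.25)) / 3 = 30.75/3 = 10.25
  S = [[3, 5.5],
 [5.5, 10.25]].

Step 3 — invert S. det(S) = 3·10.25 - (5.5)² = 0.5.
  S^{-1} = (1/det) · [[d, -b], [-b, a]] = [[20.5, -11],
 [-11, 6]].

Step 4 — quadratic form (x̄ - mu_0)^T · S^{-1} · (x̄ - mu_0):
  S^{-1} · (x̄ - mu_0) = (-56.5, 30),
  (x̄ - mu_0)^T · [...] = (-4.5)·(-56.5) + (-3.25)·(30) = 156.75.

Step 5 — scale by n: T² = 4 · 156.75 = 627.

T² ≈ 627


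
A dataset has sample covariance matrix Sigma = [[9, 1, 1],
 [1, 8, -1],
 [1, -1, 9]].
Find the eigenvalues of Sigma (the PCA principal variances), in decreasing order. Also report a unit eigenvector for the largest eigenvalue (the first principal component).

Step 1 — characteristic polynomial p(λ) = det(λI - Sigma) = λ³ - tr·λ² + c_1·λ - det, where tr = trace, c_1 = sum of the principal 2×2 minors, det = det(Sigma):
  tr = 9 + 8 + 9 = 26,
  c_1 = (9·8 - (1)²) + (9·9 - (1)²) + (8·9 - (-1)²) = 71 + 80 + 71 = 222,
  det = 9·(8·9 - (-1)²) - (1)·((1)·9 - (-1)·(1)) + (1)·((1)·(-1) - 8·(1)) = 9·(71) - (1)·(10) + (1)·(-9) = 620.
  So p(λ) = λ³ - 26λ² + 222λ - 620.
Step 2 — look for an integer root (rational root theorem: any rational root is an integer divisor of 620). Testing λ = 10:
  p(10) = 1000 - 2600 + 2220 - 620 = 0  ✓
  Dividing out (λ - 10): p(λ) = (λ - 10)(λ² - 16λ + 62).
Step 3 — remaining eigenvalues from the quadratic λ² - 16λ + 62 = 0:
  Δ = 16² - 4·62 = 256 - 248 = 8,  λ = (16 ± √8)/2 = (16 ± 2.8284)/2 ≈ 9.4142 or 6.5858.
  Sorted: λ_1 = 10,  λ_2 = 9.4142,  λ_3 = 6.5858  (check: sum = 26 = tr ✓).

Step 4 — unit eigenvector for λ_1 = 10: v spans the null space of (Sigma - λ_1 I), whose rows are
  r_1 = (-1, 1, 1),  r_2 = (1, -2, -1),  r_3 = (1, -1, -1).
  v is orthogonal to every row, so take v ∝ r_1 × r_2 = ((1)·(-1) - (1)·(-2), (1)·(1) - (-1)·(-1), (-1)·(-2) - (1)·(1)) = (1, 0, 1).
  Let u = (1, 0, 1).
  ||u|| = √((1)² + (0)² + (1)²) = √(2) ≈ 1.4142,  v_1 = u/||u|| ≈ (0.7071, 0, 0.7071) (||v_1|| = 1).

λ_1 = 10,  λ_2 = 9.4142,  λ_3 = 6.5858;  v_1 ≈ (0.7071, 0, 0.7071)


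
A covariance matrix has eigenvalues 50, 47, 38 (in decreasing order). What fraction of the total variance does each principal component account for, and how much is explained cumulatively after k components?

Step 1 — total variance = trace(Sigma) = Σ λ_i = 50 + 47 + 38 = 135.

Step 2 — fraction explained by component i = λ_i / Σ λ:
  PC1: 50/135 = 0.3704
  PC2: 47/135 = 0.3481
  PC3: 38/135 = 0.2815

Step 3 — cumulative fraction after k components = (λ_1 + ... + λ_k) / Σ λ:
  k = 1: 50/135 = 0.3704
  k = 2: (50 + 47)/135 = 97/135 = 0.7185
  k = 3: (50 + 47 + 38)/135 = 135/135 = 1

Summary (fraction, with percent):

explained: PC1 0.3704 (37.04%), PC2 0.3481 (34.81%), PC3 0.2815 (28.15%);  cumulative: 0.3704, 0.7185, 1


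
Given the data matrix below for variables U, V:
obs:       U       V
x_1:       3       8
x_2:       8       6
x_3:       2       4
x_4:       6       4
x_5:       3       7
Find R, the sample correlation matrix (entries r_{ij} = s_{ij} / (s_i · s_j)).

Step 1 — column means:
  mean(U) = (3 + 8 + 2 + 6 + 3) / 5 = 22/5 = 4.4
  mean(V) = (8 + 6 + 4 + 4 + 7) / 5 = 29/5 = 5.8

Step 2 — sample variances and covariances s[i,j] = (1/(n-1)) · Σ_k (x_{k,i} - mean_i) · (x_{k,j} - mean_j), with n-1 = 4:
  s[U,U] = ((-1.4)·(-1.4) + (3.6)·(3.6) + (-2.4)·(-2.4) + (1.6)·(1.6) + (-1.4)·(-1.4)) / 4 = 25.2/4 = 6.3
  s[U,V] = ((-1.4)·(2.2) + (3.6)·(0.2) + (-2.4)·(-1.8) + (1.6)·(-1.8) + (-1.4)·(1.2)) / 4 = -2.6/4 = -0.65
  s[V,V] = ((2.2)·(2.2) + (0.2)·(0.2) + (-1.8)·(-1.8) + (-1.8)·(-1.8) + (1.2)·(1.2)) / 4 = 12.8/4 = 3.2
  Sample standard deviations s_i = √(s[i,i]):
  s(U) = √(6.3) = 2.51
  s(V) = √(3.2) = 1.7889

Step 3 — r_{ij} = s_{ij} / (s_i · s_j):
  r[U,U] = 1 (diagonal).
  r[U,V] = -0.65 / (2.51 · 1.7889) = -0.65 / 4.49 = -0.1448
  r[V,V] = 1 (diagonal).

R is symmetric with unit diagonal. Assembling:

R = [[1, -0.1448],
 [-0.1448, 1]]


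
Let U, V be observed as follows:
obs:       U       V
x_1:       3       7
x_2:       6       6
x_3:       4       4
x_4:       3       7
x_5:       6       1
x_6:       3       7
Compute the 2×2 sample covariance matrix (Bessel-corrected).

Step 1 — column means:
  mean(U) = (3 + 6 + 4 + 3 + 6 + 3) / 6 = 25/6 = 4.1667
  mean(V) = (7 + 6 + 4 + 7 + 1 + 7) / 6 = 32/6 = 5.3333

Step 2 — sample covariance S[i,j] = (1/(n-1)) · Σ_k (x_{k,i} - mean_i) · (x_{k,j} - mean_j), with n-1 = 5.
  S[U,U] = ((-1.1667)·(-1.1667) + (1.8333)·(1.8333) + (-0.1667)·(-0.1667) + (-1.1667)·(-1.1667) + (1.8333)·(1.8333) + (-1.1667)·(-1.1667)) / 5 = 10.8333/5 = 2.1667
  S[U,V] = ((-1.1667)·(1.6667) + (1.8333)·(0.6667) + (-0.1667)·(-1.3333) + (-1.1667)·(1.6667) + (1.8333)·(-4.3333) + (-1.1667)·(1.6667)) / 5 = -12.3333/5 = -2.4667
  S[V,V] = ((1.6667)·(1.6667) + (0.6667)·(0.6667) + (-1.3333)·(-1.3333) + (1.6667)·(1.6667) + (-4.3333)·(-4.3333) + (1.6667)·(1.6667)) / 5 = 29.3333/5 = 5.8667

S is symmetric (S[j,i] = S[i,j]). Assembling:

S = [[2.1667, -2.4667],
 [-2.4667, 5.8667]]


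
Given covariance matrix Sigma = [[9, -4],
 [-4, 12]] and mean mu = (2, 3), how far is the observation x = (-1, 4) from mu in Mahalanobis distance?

Step 1 — centre the observation: (x - mu) = (-3, 1).

Step 2 — invert Sigma. det(Sigma) = 9·12 - (-4)² = 92.
  Sigma^{-1} = (1/det) · [[d, -b], [-b, a]] = [[0.1304, 0.0435],
 [0.0435, 0.0978]].

Step 3 — form the quadratic (x - mu)^T · Sigma^{-1} · (x - mu):
  Sigma^{-1} · (x - mu) = (-0.3478, -0.0326).
  (x - mu)^T · [Sigma^{-1} · (x - mu)] = (-3)·(-0.3478) + (1)·(-0.0326) = 1.0109.

Step 4 — take square root: d = √(1.0109) ≈ 1.0054.

d(x, mu) = √(1.0109) ≈ 1.0054


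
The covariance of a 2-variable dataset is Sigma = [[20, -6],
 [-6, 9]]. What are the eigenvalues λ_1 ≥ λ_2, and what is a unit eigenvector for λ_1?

Step 1 — characteristic polynomial of 2×2 Sigma:
  det(Sigma - λI) = λ² - trace · λ + det = 0.
  trace = 20 + 9 = 29, det = 20·9 - (-6)² = 144.
Step 2 — discriminant:
  Δ = trace² - 4·det = 841 - 576 = 265.
Step 3 — eigenvalues:
  λ = (trace ± √Δ)/2 = (29 ± 16.2788)/2,
  λ_1 = 22.6394,  λ_2 = 6.3606.

Step 4 — unit eigenvector for λ_1: solve (Sigma - λ_1 I)v = 0. First row:
  (20 - 22.6394)·v_x + (-6)·v_y = 0, i.e. (-2.6394)·v_x + (-6)·v_y = 0,
  so v ∝ (b, λ_1 - a) = (-6, 2.6394); multiply by -1 so the first entry is positive: u = (6, -2.6394).
  ||u|| = √((6)² + (-2.6394)²) = √(42.9665) ≈ 6.5549,
  v_1 = u/||u|| ≈ (0.9153, -0.4027) (||v_1|| = 1).

λ_1 = 22.6394,  λ_2 = 6.3606;  v_1 ≈ (0.9153, -0.4027)


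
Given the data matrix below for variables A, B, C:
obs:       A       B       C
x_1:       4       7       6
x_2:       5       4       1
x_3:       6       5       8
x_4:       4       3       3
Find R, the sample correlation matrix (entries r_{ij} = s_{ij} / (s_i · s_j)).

Step 1 — column means:
  mean(A) = (4 + 5 + 6 + 4) / 4 = 19/4 = 4.75
  mean(B) = (7 + 4 + 5 + 3) / 4 = 19/4 = 4.75
  mean(C) = (6 + 1 + 8 + 3) / 4 = 18/4 = 4.5

Step 2 — sample variances and covariances s[i,j] = (1/(n-1)) · Σ_k (x_{k,i} - mean_i) · (x_{k,j} - mean_j), with n-1 = 3:
  s[A,A] = ((-0.75)·(-0.75) + (0.25)·(0.25) + (1.25)·(1.25) + (-0.75)·(-0.75)) / 3 = 2.75/3 = 0.9167
  s[A,B] = ((-0.75)·(2.25) + (0.25)·(-0.75) + (1.25)·(0.25) + (-0.75)·(-1.75)) / 3 = -0.25/3 = -0.0833
  s[A,C] = ((-0.75)·(1.5) + (0.25)·(-3.5) + (1.25)·(3.5) + (-0.75)·(-1.5)) / 3 = 3.5/3 = 1.1667
  s[B,B] = ((2.25)·(2.25) + (-0.75)·(-0.75) + (0.25)·(0.25) + (-1.75)·(-1.75)) / 3 = 8.75/3 = 2.9167
  s[B,C] = ((2.25)·(1.5) + (-0.75)·(-3.5) + (0.25)·(3.5) + (-1.75)·(-1.5)) / 3 = 9.5/3 = 3.1667
  s[C,C] = ((1.5)·(1.5) + (-3.5)·(-3.5) + (3.5)·(3.5) + (-1.5)·(-1.5)) / 3 = 29/3 = 9.6667
  Sample standard deviations s_i = √(s[i,i]):
  s(A) = √(0.9167) = 0.9574
  s(B) = √(2.9167) = 1.7078
  s(C) = √(9.6667) = 3.1091

Step 3 — r_{ij} = s_{ij} / (s_i · s_j):
  r[A,A] = 1 (diagonal).
  r[A,B] = -0.0833 / (0.9574 · 1.7078) = -0.0833 / 1.6351 = -0.051
  r[A,C] = 1.1667 / (0.9574 · 3.1091) = 1.1667 / 2.9768 = 0.3919
  r[B,B] = 1 (diagonal).
  r[B,C] = 3.1667 / (1.7078 · 3.1091) = 3.1667 / 5.3098 = 0.5964
  r[C,C] = 1 (diagonal).

R is symmetric with unit diagonal. Assembling:

R = [[1, -0.051, 0.3919],
 [-0.051, 1, 0.5964],
 [0.3919, 0.5964, 1]]


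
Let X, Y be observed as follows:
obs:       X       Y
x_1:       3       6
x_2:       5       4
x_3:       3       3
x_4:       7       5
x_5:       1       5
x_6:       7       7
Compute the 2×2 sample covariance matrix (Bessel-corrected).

Step 1 — column means:
  mean(X) = (3 + 5 + 3 + 7 + 1 + 7) / 6 = 26/6 = 4.3333
  mean(Y) = (6 + 4 + 3 + 5 + 5 + 7) / 6 = 30/6 = 5

Step 2 — sample covariance S[i,j] = (1/(n-1)) · Σ_k (x_{k,i} - mean_i) · (x_{k,j} - mean_j), with n-1 = 5.
  S[X,X] = ((-1.3333)·(-1.3333) + (0.6667)·(0.6667) + (-1.3333)·(-1.3333) + (2.6667)·(2.6667) + (-3.3333)·(-3.3333) + (2.6667)·(2.6667)) / 5 = 29.3333/5 = 5.8667
  S[X,Y] = ((-1.3333)·(1) + (0.6667)·(-1) + (-1.3333)·(-2) + (2.6667)·(0) + (-3.3333)·(0) + (2.6667)·(2)) / 5 = 6/5 = 1.2
  S[Y,Y] = ((1)·(1) + (-1)·(-1) + (-2)·(-2) + (0)·(0) + (0)·(0) + (2)·(2)) / 5 = 10/5 = 2

S is symmetric (S[j,i] = S[i,j]). Assembling:

S = [[5.8667, 1.2],
 [1.2, 2]]


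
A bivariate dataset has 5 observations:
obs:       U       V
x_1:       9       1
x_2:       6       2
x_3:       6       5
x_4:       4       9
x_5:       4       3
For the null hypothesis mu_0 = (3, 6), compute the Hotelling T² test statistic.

Step 1 — sample mean vector:
  mean(U) = (9 + 6 + 6 + 4 + 4) / 5 = 29/5 = 5.8
  mean(V) = (1 + 2 + 5 + 9 + 3) / 5 = 20/5 = 4
  x̄ = (5.8, 4),  deviation x̄ - mu_0 = (5.8, 4) - (3, 6) = (2.8, -2).

Step 2 — sample covariance matrix, S[i,j] = (1/(n-1)) · Σ_k (x_{k,i} - mean_i) · (x_{k,j} - mean_j), divisor n-1 = 4:
  S[U,U] = ((3.2)·(3.2) + (0.2)·(0.2) + (0.2)·(0.2) + (-1.8)·(-1.8) + (-1.8)·(-1.8)) / 4 = 16.8/4 = 4.2
  S[U,V] = ((3.2)·(-3) + (0.2)·(-2) + (0.2)·(1) + (-1.8)·(5) + (-1.8)·(-1)) / 4 = -17/4 = -4.25
  S[V,V] = ((-3)·(-3) + (-2)·(-2) + (1)·(1) + (5)·(5) + (-1)·(-1)) / 4 = 40/4 = 10
  S = [[4.2, -4.25],
 [-4.25, 10]].

Step 3 — invert S. det(S) = 4.2·10 - (-4.25)² = 23.9375.
  S^{-1} = (1/det) · [[d, -b], [-b, a]] = [[0.4178, 0.1775],
 [0.1775, 0.1755]].

Step 4 — quadratic form (x̄ - mu_0)^T · S^{-1} · (x̄ - mu_0):
  S^{-1} · (x̄ - mu_0) = (0.8146, 0.1462),
  (x̄ - mu_0)^T · [...] = (2.8)·(0.8146) + (-2)·(0.1462) = 1.9885.

Step 5 — scale by n: T² = 5 · 1.9885 = 9.9426.

T² ≈ 9.9426


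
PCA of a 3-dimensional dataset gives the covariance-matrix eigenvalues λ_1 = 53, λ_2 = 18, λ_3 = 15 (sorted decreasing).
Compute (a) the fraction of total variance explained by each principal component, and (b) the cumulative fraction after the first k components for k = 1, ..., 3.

Step 1 — total variance = trace(Sigma) = Σ λ_i = 53 + 18 + 15 = 86.

Step 2 — fraction explained by component i = λ_i / Σ λ:
  PC1: 53/86 = 0.6163
  PC2: 18/86 = 0.2093
  PC3: 15/86 = 0.1744

Step 3 — cumulative fraction after k components = (λ_1 + ... + λ_k) / Σ λ:
  k = 1: 53/86 = 0.6163
  k = 2: (53 + 18)/86 = 71/86 = 0.8256
  k = 3: (53 + 18 + 15)/86 = 86/86 = 1

Summary (fraction, with percent):

explained: PC1 0.6163 (61.63%), PC2 0.2093 (20.93%), PC3 0.1744 (17.44%);  cumulative: 0.6163, 0.8256, 1


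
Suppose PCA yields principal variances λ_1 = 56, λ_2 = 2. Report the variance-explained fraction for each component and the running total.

Step 1 — total variance = trace(Sigma) = Σ λ_i = 56 + 2 = 58.

Step 2 — fraction explained by component i = λ_i / Σ λ:
  PC1: 56/58 = 0.9655
  PC2: 2/58 = 0.0345

Step 3 — cumulative fraction after k components = (λ_1 + ... + λ_k) / Σ λ:
  k = 1: 56/58 = 0.9655
  k = 2: (56 + 2)/58 = 58/58 = 1

Summary (fraction, with percent):

explained: PC1 0.9655 (96.55%), PC2 0.0345 (3.45%);  cumulative: 0.9655, 1


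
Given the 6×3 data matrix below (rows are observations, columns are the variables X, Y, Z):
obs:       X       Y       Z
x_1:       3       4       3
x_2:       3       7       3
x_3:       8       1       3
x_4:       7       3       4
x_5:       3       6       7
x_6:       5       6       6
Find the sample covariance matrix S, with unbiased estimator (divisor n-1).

Step 1 — column means:
  mean(X) = (3 + 3 + 8 + 7 + 3 + 5) / 6 = 29/6 = 4.8333
  mean(Y) = (4 + 7 + 1 + 3 + 6 + 6) / 6 = 27/6 = 4.5
  mean(Z) = (3 + 3 + 3 + 4 + 7 + 6) / 6 = 26/6 = 4.3333

Step 2 — sample covariance S[i,j] = (1/(n-1)) · Σ_k (x_{k,i} - mean_i) · (x_{k,j} - mean_j), with n-1 = 5.
  S[X,X] = ((-1.8333)·(-1.8333) + (-1.8333)·(-1.8333) + (3.1667)·(3.1667) + (2.1667)·(2.1667) + (-1.8333)·(-1.8333) + (0.1667)·(0.1667)) / 5 = 24.8333/5 = 4.9667
  S[X,Y] = ((-1.8333)·(-0.5) + (-1.8333)·(2.5) + (3.1667)·(-3.5) + (2.1667)·(-1.5) + (-1.8333)·(1.5) + (0.1667)·(1.5)) / 5 = -20.5/5 = -4.1
  S[X,Z] = ((-1.8333)·(-1.3333) + (-1.8333)·(-1.3333) + (3.1667)·(-1.3333) + (2.1667)·(-0.3333) + (-1.8333)·(2.6667) + (0.1667)·(1.6667)) / 5 = -4.6667/5 = -0.9333
  S[Y,Y] = ((-0.5)·(-0.5) + (2.5)·(2.5) + (-3.5)·(-3.5) + (-1.5)·(-1.5) + (1.5)·(1.5) + (1.5)·(1.5)) / 5 = 25.5/5 = 5.1
  S[Y,Z] = ((-0.5)·(-1.3333) + (2.5)·(-1.3333) + (-3.5)·(-1.3333) + (-1.5)·(-0.3333) + (1.5)·(2.6667) + (1.5)·(1.6667)) / 5 = 9/5 = 1.8
  S[Z,Z] = ((-1.3333)·(-1.3333) + (-1.3333)·(-1.3333) + (-1.3333)·(-1.3333) + (-0.3333)·(-0.3333) + (2.6667)·(2.6667) + (1.6667)·(1.6667)) / 5 = 15.3333/5 = 3.0667

S is symmetric (S[j,i] = S[i,j]). Assembling:

S = [[4.9667, -4.1, -0.9333],
 [-4.1, 5.1, 1.8],
 [-0.9333, 1.8, 3.0667]]


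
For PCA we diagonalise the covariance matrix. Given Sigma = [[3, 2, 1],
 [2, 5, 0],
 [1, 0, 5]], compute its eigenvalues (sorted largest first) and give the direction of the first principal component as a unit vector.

Step 1 — characteristic polynomial p(λ) = det(λI - Sigma) = λ³ - tr·λ² + c_1·λ - det, where tr = trace, c_1 = sum of the principal 2×2 minors, det = det(Sigma):
  tr = 3 + 5 + 5 = 13,
  c_1 = (3·5 - (2)²) + (3·5 - (1)²) + (5·5 - (0)²) = 11 + 14 + 25 = 50,
  det = 3·(5·5 - (0)²) - (2)·((2)·5 - (0)·(1)) + (1)·((2)·(0) - 5·(1)) = 3·(25) - (2)·(10) + (1)·(-5) = 50.
  So p(λ) = λ³ - 13λ² + 50λ - 50.
Step 2 — look for an integer root (rational root theorem: any rational root is an integer divisor of 50). Testing λ = 5:
  p(5) = 125 - 325 + 250 - 50 = 0  ✓
  Dividing out (λ - 5): p(λ) = (λ - 5)(λ² - 8λ + 10).
Step 3 — remaining eigenvalues from the quadratic λ² - 8λ + 10 = 0:
  Δ = 8² - 4·10 = 64 - 40 = 24,  λ = (8 ± √24)/2 = (8 ± 4.899)/2 ≈ 6.4495 or 1.5505.
  Sorted: λ_1 = 6.4495,  λ_2 = 5,  λ_3 = 1.5505  (check: sum = 13 = tr ✓).

Step 4 — unit eigenvector for λ_1 ≈ 6.4495: v spans the null space of (Sigma - λ_1 I), whose rows are
  r_1 = (-3.4495, 2, 1),  r_2 = (2, -1.4495, 0),  r_3 = (1, 0, -1.4495).
  v is orthogonal to every row, so take v ∝ r_1 × r_2 = ((2)·(0) - (1)·(-1.4495), (1)·(2) - (-3.4495)·(0), (-3.4495)·(-1.4495) - (2)·(2)) ≈ (1.4495, 2, 1).
  Let u = (1.4495, 2, 1).
  ||u|| = √((1.4495)² + (2)² + (1)²) = √(7.101) ≈ 2.6648,  v_1 = u/||u|| ≈ (0.5439, 0.7505, 0.3753) (||v_1|| = 1).

λ_1 = 6.4495,  λ_2 = 5,  λ_3 = 1.5505;  v_1 ≈ (0.5439, 0.7505, 0.3753)


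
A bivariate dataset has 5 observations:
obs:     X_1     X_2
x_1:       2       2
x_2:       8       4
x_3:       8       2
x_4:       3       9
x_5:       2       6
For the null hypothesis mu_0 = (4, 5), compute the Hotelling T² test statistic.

Step 1 — sample mean vector:
  mean(X_1) = (2 + 8 + 8 + 3 + 2) / 5 = 23/5 = 4.6
  mean(X_2) = (2 + 4 + 2 + 9 + 6) / 5 = 23/5 = 4.6
  x̄ = (4.6, 4.6),  deviation x̄ - mu_0 = (4.6, 4.6) - (4, 5) = (0.6, -0.4).

Step 2 — sample covariance matrix, S[i,j] = (1/(n-1)) · Σ_k (x_{k,i} - mean_i) · (x_{k,j} - mean_j), divisor n-1 = 4:
  S[X_1,X_1] = ((-2.6)·(-2.6) + (3.4)·(3.4) + (3.4)·(3.4) + (-1.6)·(-1.6) + (-2.6)·(-2.6)) / 4 = 39.2/4 = 9.8
  S[X_1,X_2] = ((-2.6)·(-2.6) + (3.4)·(-0.6) + (3.4)·(-2.6) + (-1.6)·(4.4) + (-2.6)·(1.4)) / 4 = -14.8/4 = -3.7
  S[X_2,X_2] = ((-2.6)·(-2.6) + (-0.6)·(-0.6) + (-2.6)·(-2.6) + (4.4)·(4.4) + (1.4)·(1.4)) / 4 = 35.2/4 = 8.8
  S = [[9.8, -3.7],
 [-3.7, 8.8]].

Step 3 — invert S. det(S) = 9.8·8.8 - (-3.7)² = 72.55.
  S^{-1} = (1/det) · [[d, -b], [-b, a]] = [[0.1213, 0.051],
 [0.051, 0.1351]].

Step 4 — quadratic form (x̄ - mu_0)^T · S^{-1} · (x̄ - mu_0):
  S^{-1} · (x̄ - mu_0) = (0.0524, -0.0234),
  (x̄ - mu_0)^T · [...] = (0.6)·(0.0524) + (-0.4)·(-0.0234) = 0.0408.

Step 5 — scale by n: T² = 5 · 0.0408 = 0.204.

T² ≈ 0.204


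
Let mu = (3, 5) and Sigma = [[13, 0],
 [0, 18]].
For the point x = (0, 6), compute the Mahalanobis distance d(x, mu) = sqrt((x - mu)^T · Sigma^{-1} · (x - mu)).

Step 1 — centre the observation: (x - mu) = (-3, 1).

Step 2 — invert Sigma. det(Sigma) = 13·18 - (0)² = 234.
  Sigma^{-1} = (1/det) · [[d, -b], [-b, a]] = [[0.0769, 0],
 [0, 0.0556]].

Step 3 — form the quadratic (x - mu)^T · Sigma^{-1} · (x - mu):
  Sigma^{-1} · (x - mu) = (-0.2308, 0.0556).
  (x - mu)^T · [Sigma^{-1} · (x - mu)] = (-3)·(-0.2308) + (1)·(0.0556) = 0.7479.

Step 4 — take square root: d = √(0.7479) ≈ 0.8648.

d(x, mu) = √(0.7479) ≈ 0.8648


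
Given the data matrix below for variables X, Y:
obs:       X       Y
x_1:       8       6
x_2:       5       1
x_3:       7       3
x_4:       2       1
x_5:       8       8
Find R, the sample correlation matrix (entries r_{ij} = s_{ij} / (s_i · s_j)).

Step 1 — column means:
  mean(X) = (8 + 5 + 7 + 2 + 8) / 5 = 30/5 = 6
  mean(Y) = (6 + 1 + 3 + 1 + 8) / 5 = 19/5 = 3.8

Step 2 — sample variances and covariances s[i,j] = (1/(n-1)) · Σ_k (x_{k,i} - mean_i) · (x_{k,j} - mean_j), with n-1 = 4:
  s[X,X] = ((2)·(2) + (-1)·(-1) + (1)·(1) + (-4)·(-4) + (2)·(2)) / 4 = 26/4 = 6.5
  s[X,Y] = ((2)·(2.2) + (-1)·(-2.8) + (1)·(-0.8) + (-4)·(-2.8) + (2)·(4.2)) / 4 = 26/4 = 6.5
  s[Y,Y] = ((2.2)·(2.2) + (-2.8)·(-2.8) + (-0.8)·(-0.8) + (-2.8)·(-2.8) + (4.2)·(4.2)) / 4 = 38.8/4 = 9.7
  Sample standard deviations s_i = √(s[i,i]):
  s(X) = √(6.5) = 2.5495
  s(Y) = √(9.7) = 3.1145

Step 3 — r_{ij} = s_{ij} / (s_i · s_j):
  r[X,X] = 1 (diagonal).
  r[X,Y] = 6.5 / (2.5495 · 3.1145) = 6.5 / 7.9404 = 0.8186
  r[Y,Y] = 1 (diagonal).

R is symmetric with unit diagonal. Assembling:

R = [[1, 0.8186],
 [0.8186, 1]]


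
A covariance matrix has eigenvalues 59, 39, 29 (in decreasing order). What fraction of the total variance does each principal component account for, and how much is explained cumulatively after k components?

Step 1 — total variance = trace(Sigma) = Σ λ_i = 59 + 39 + 29 = 127.

Step 2 — fraction explained by component i = λ_i / Σ λ:
  PC1: 59/127 = 0.4646
  PC2: 39/127 = 0.3071
  PC3: 29/127 = 0.2283

Step 3 — cumulative fraction after k components = (λ_1 + ... + λ_k) / Σ λ:
  k = 1: 59/127 = 0.4646
  k = 2: (59 + 39)/127 = 98/127 = 0.7717
  k = 3: (59 + 39 + 29)/127 = 127/127 = 1

Summary (fraction, with percent):

explained: PC1 0.4646 (46.46%), PC2 0.3071 (30.71%), PC3 0.2283 (22.83%);  cumulative: 0.4646, 0.7717, 1


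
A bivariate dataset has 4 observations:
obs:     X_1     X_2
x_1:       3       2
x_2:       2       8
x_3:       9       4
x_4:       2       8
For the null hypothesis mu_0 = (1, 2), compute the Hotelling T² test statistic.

Step 1 — sample mean vector:
  mean(X_1) = (3 + 2 + 9 + 2) / 4 = 16/4 = 4
  mean(X_2) = (2 + 8 + 4 + 8) / 4 = 22/4 = 5.5
  x̄ = (4, 5.5),  deviation x̄ - mu_0 = (4, 5.5) - (1, 2) = (3, 3.5).

Step 2 — sample covariance matrix, S[i,j] = (1/(n-1)) · Σ_k (x_{k,i} - mean_i) · (x_{k,j} - mean_j), divisor n-1 = 3:
  S[X_1,X_1] = ((-1)·(-1) + (-2)·(-2) + (5)·(5) + (-2)·(-2)) / 3 = 34/3 = 11.3333
  S[X_1,X_2] = ((-1)·(-3.5) + (-2)·(2.5) + (5)·(-1.5) + (-2)·(2.5)) / 3 = -14/3 = -4.6667
  S[X_2,X_2] = ((-3.5)·(-3.5) + (2.5)·(2.5) + (-1.5)·(-1.5) + (2.5)·(2.5)) / 3 = 27/3 = 9
  S = [[11.3333, -4.6667],
 [-4.6667, 9]].

Step 3 — invert S. det(S) = 11.3333·9 - (-4.6667)² = 80.2222.
  S^{-1} = (1/det) · [[d, -b], [-b, a]] = [[0.1122, 0.0582],
 [0.0582, 0.1413]].

Step 4 — quadratic form (x̄ - mu_0)^T · S^{-1} · (x̄ - mu_0):
  S^{-1} · (x̄ - mu_0) = (0.5402, 0.669),
  (x̄ - mu_0)^T · [...] = (3)·(0.5402) + (3.5)·(0.669) = 3.9619.

Step 5 — scale by n: T² = 4 · 3.9619 = 15.8476.

T² ≈ 15.8476


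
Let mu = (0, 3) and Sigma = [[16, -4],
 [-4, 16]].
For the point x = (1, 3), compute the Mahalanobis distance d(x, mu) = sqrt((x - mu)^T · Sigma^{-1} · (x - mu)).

Step 1 — centre the observation: (x - mu) = (1, 0).

Step 2 — invert Sigma. det(Sigma) = 16·16 - (-4)² = 240.
  Sigma^{-1} = (1/det) · [[d, -b], [-b, a]] = [[0.0667, 0.0167],
 [0.0167, 0.0667]].

Step 3 — form the quadratic (x - mu)^T · Sigma^{-1} · (x - mu):
  Sigma^{-1} · (x - mu) = (0.0667, 0.0167).
  (x - mu)^T · [Sigma^{-1} · (x - mu)] = (1)·(0.0667) + (0)·(0.0167) = 0.0667.

Step 4 — take square root: d = √(0.0667) ≈ 0.2582.

d(x, mu) = √(0.0667) ≈ 0.2582


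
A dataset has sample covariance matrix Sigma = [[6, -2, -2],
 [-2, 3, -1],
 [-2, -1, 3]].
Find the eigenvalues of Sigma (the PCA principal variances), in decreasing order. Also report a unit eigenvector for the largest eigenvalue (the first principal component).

Step 1 — characteristic polynomial p(λ) = det(λI - Sigma) = λ³ - tr·λ² + c_1·λ - det, where tr = trace, c_1 = sum of the principal 2×2 minors, det = det(Sigma):
  tr = 6 + 3 + 3 = 12,
  c_1 = (6·3 - (-2)²) + (6·3 - (-2)²) + (3·3 - (-1)²) = 14 + 14 + 8 = 36,
  det = 6·(3·3 - (-1)²) - (-2)·((-2)·3 - (-1)·(-2)) + (-2)·((-2)·(-1) - 3·(-2)) = 6·(8) - (-2)·(-8) + (-2)·(8) = 16.
  So p(λ) = λ³ - 12λ² + 36λ - 16.
Step 2 — look for an integer root (rational root theorem: any rational root is an integer divisor of 16). Testing λ = 4:
  p(4) = 64 - 192 + 144 - 16 = 0  ✓
  Dividing out (λ - 4): p(λ) = (λ - 4)(λ² - 8λ + 4).
Step 3 — remaining eigenvalues from the quadratic λ² - 8λ + 4 = 0:
  Δ = 8² - 4·4 = 64 - 16 = 48,  λ = (8 ± √48)/2 = (8 ± 6.9282)/2 ≈ 7.4641 or 0.5359.
  Sorted: λ_1 = 7.4641,  λ_2 = 4,  λ_3 = 0.5359  (check: sum = 12 = tr ✓).

Step 4 — unit eigenvector for λ_1 ≈ 7.4641: v spans the null space of (Sigma - λ_1 I), whose rows are
  r_1 = (-1.4641, -2, -2),  r_2 = (-2, -4.4641, -1),  r_3 = (-2, -1, -4.4641).
  v is orthogonal to every row, so take v ∝ r_1 × r_2 = ((-2)·(-1) - (-2)·(-4.4641), (-2)·(-2) - (-1.4641)·(-1), (-1.4641)·(-4.4641) - (-2)·(-2)) ≈ (-6.9282, 2.5359, 2.5359).
  Rescale (multiply by -1 so the first nonzero entry is positive): u = (6.9282, -2.5359, -2.5359).
  ||u|| = √((6.9282)² + (-2.5359)² + (-2.5359)²) = √(60.8616) ≈ 7.8014,  v_1 = u/||u|| ≈ (0.8881, -0.3251, -0.3251) (||v_1|| = 1).

λ_1 = 7.4641,  λ_2 = 4,  λ_3 = 0.5359;  v_1 ≈ (0.8881, -0.3251, -0.3251)


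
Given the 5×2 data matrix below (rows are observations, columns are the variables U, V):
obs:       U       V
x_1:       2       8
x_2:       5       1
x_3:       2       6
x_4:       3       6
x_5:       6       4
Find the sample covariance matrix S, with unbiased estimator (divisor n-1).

Step 1 — column means:
  mean(U) = (2 + 5 + 2 + 3 + 6) / 5 = 18/5 = 3.6
  mean(V) = (8 + 1 + 6 + 6 + 4) / 5 = 25/5 = 5

Step 2 — sample covariance S[i,j] = (1/(n-1)) · Σ_k (x_{k,i} - mean_i) · (x_{k,j} - mean_j), with n-1 = 4.
  S[U,U] = ((-1.6)·(-1.6) + (1.4)·(1.4) + (-1.6)·(-1.6) + (-0.6)·(-0.6) + (2.4)·(2.4)) / 4 = 13.2/4 = 3.3
  S[U,V] = ((-1.6)·(3) + (1.4)·(-4) + (-1.6)·(1) + (-0.6)·(1) + (2.4)·(-1)) / 4 = -15/4 = -3.75
  S[V,V] = ((3)·(3) + (-4)·(-4) + (1)·(1) + (1)·(1) + (-1)·(-1)) / 4 = 28/4 = 7

S is symmetric (S[j,i] = S[i,j]). Assembling:

S = [[3.3, -3.75],
 [-3.75, 7]]


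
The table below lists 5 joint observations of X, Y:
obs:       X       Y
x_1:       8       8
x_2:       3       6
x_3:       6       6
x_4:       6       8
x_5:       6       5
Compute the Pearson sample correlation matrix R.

Step 1 — column means:
  mean(X) = (8 + 3 + 6 + 6 + 6) / 5 = 29/5 = 5.8
  mean(Y) = (8 + 6 + 6 + 8 + 5) / 5 = 33/5 = 6.6

Step 2 — sample variances and covariances s[i,j] = (1/(n-1)) · Σ_k (x_{k,i} - mean_i) · (x_{k,j} - mean_j), with n-1 = 4:
  s[X,X] = ((2.2)·(2.2) + (-2.8)·(-2.8) + (0.2)·(0.2) + (0.2)·(0.2) + (0.2)·(0.2)) / 4 = 12.8/4 = 3.2
  s[X,Y] = ((2.2)·(1.4) + (-2.8)·(-0.6) + (0.2)·(-0.6) + (0.2)·(1.4) + (0.2)·(-1.6)) / 4 = 4.6/4 = 1.15
  s[Y,Y] = ((1.4)·(1.4) + (-0.6)·(-0.6) + (-0.6)·(-0.6) + (1.4)·(1.4) + (-1.6)·(-1.6)) / 4 = 7.2/4 = 1.8
  Sample standard deviations s_i = √(s[i,i]):
  s(X) = √(3.2) = 1.7889
  s(Y) = √(1.8) = 1.3416

Step 3 — r_{ij} = s_{ij} / (s_i · s_j):
  r[X,X] = 1 (diagonal).
  r[X,Y] = 1.15 / (1.7889 · 1.3416) = 1.15 / 2.4 = 0.4792
  r[Y,Y] = 1 (diagonal).

R is symmetric with unit diagonal. Assembling:

R = [[1, 0.4792],
 [0.4792, 1]]


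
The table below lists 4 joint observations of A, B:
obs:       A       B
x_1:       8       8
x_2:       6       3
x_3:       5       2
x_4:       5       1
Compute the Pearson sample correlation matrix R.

Step 1 — column means:
  mean(A) = (8 + 6 + 5 + 5) / 4 = 24/4 = 6
  mean(B) = (8 + 3 + 2 + 1) / 4 = 14/4 = 3.5

Step 2 — sample variances and covariances s[i,j] = (1/(n-1)) · Σ_k (x_{k,i} - mean_i) · (x_{k,j} - mean_j), with n-1 = 3:
  s[A,A] = ((2)·(2) + (0)·(0) + (-1)·(-1) + (-1)·(-1)) / 3 = 6/3 = 2
  s[A,B] = ((2)·(4.5) + (0)·(-0.5) + (-1)·(-1.5) + (-1)·(-2.5)) / 3 = 13/3 = 4.3333
  s[B,B] = ((4.5)·(4.5) + (-0.5)·(-0.5) + (-1.5)·(-1.5) + (-2.5)·(-2.5)) / 3 = 29/3 = 9.6667
  Sample standard deviations s_i = √(s[i,i]):
  s(A) = √(2) = 1.4142
  s(B) = √(9.6667) = 3.1091

Step 3 — r_{ij} = s_{ij} / (s_i · s_j):
  r[A,A] = 1 (diagonal).
  r[A,B] = 4.3333 / (1.4142 · 3.1091) = 4.3333 / 4.397 = 0.9855
  r[B,B] = 1 (diagonal).

R is symmetric with unit diagonal. Assembling:

R = [[1, 0.9855],
 [0.9855, 1]]


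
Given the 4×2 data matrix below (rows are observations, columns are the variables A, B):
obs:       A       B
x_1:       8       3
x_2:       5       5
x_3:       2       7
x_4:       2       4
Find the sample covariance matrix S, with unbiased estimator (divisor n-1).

Step 1 — column means:
  mean(A) = (8 + 5 + 2 + 2) / 4 = 17/4 = 4.25
  mean(B) = (3 + 5 + 7 + 4) / 4 = 19/4 = 4.75

Step 2 — sample covariance S[i,j] = (1/(n-1)) · Σ_k (x_{k,i} - mean_i) · (x_{k,j} - mean_j), with n-1 = 3.
  S[A,A] = ((3.75)·(3.75) + (0.75)·(0.75) + (-2.25)·(-2.25) + (-2.25)·(-2.25)) / 3 = 24.75/3 = 8.25
  S[A,B] = ((3.75)·(-1.75) + (0.75)·(0.25) + (-2.25)·(2.25) + (-2.25)·(-0.75)) / 3 = -9.75/3 = -3.25
  S[B,B] = ((-1.75)·(-1.75) + (0.25)·(0.25) + (2.25)·(2.25) + (-0.75)·(-0.75)) / 3 = 8.75/3 = 2.9167

S is symmetric (S[j,i] = S[i,j]). Assembling:

S = [[8.25, -3.25],
 [-3.25, 2.9167]]


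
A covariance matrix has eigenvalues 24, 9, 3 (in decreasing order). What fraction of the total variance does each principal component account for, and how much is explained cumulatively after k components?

Step 1 — total variance = trace(Sigma) = Σ λ_i = 24 + 9 + 3 = 36.

Step 2 — fraction explained by component i = λ_i / Σ λ:
  PC1: 24/36 = 0.6667
  PC2: 9/36 = 0.25
  PC3: 3/36 = 0.0833

Step 3 — cumulative fraction after k components = (λ_1 + ... + λ_k) / Σ λ:
  k = 1: 24/36 = 0.6667
  k = 2: (24 + 9)/36 = 33/36 = 0.9167
  k = 3: (24 + 9 + 3)/36 = 36/36 = 1

Summary (fraction, with percent):

explained: PC1 0.6667 (66.67%), PC2 0.25 (25%), PC3 0.0833 (8.33%);  cumulative: 0.6667, 0.9167, 1


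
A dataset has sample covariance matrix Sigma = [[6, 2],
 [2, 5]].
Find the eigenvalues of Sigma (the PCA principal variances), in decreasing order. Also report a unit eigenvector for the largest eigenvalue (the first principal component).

Step 1 — characteristic polynomial of 2×2 Sigma:
  det(Sigma - λI) = λ² - trace · λ + det = 0.
  trace = 6 + 5 = 11, det = 6·5 - (2)² = 26.
Step 2 — discriminant:
  Δ = trace² - 4·det = 121 - 104 = 17.
Step 3 — eigenvalues:
  λ = (trace ± √Δ)/2 = (11 ± 4.1231)/2,
  λ_1 = 7.5616,  λ_2 = 3.4384.

Step 4 — unit eigenvector for λ_1: solve (Sigma - λ_1 I)v = 0. First row:
  (6 - 7.5616)·v_x + (2)·v_y = 0, i.e. (-1.5616)·v_x + (2)·v_y = 0,
  so v ∝ (b, λ_1 - a) = (2, 1.5616) = u.
  ||u|| = √((2)² + (1.5616)²) = √(6.4384) ≈ 2.5374,
  v_1 = u/||u|| ≈ (0.7882, 0.6154) (||v_1|| = 1).

λ_1 = 7.5616,  λ_2 = 3.4384;  v_1 ≈ (0.7882, 0.6154)


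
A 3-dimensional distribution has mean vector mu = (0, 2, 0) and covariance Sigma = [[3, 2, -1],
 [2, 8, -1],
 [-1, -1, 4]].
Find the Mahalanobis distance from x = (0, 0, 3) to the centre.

Step 1 — centre the observation: (x - mu) = (0, -2, 3).

Step 2 — invert Sigma (cofactor / det for 3×3, or solve directly):
  Sigma^{-1} = [[0.4247, -0.0959, 0.0822],
 [-0.0959, 0.1507, 0.0137],
 [0.0822, 0.0137, 0.274]].

Step 3 — form the quadratic (x - mu)^T · Sigma^{-1} · (x - mu):
  Sigma^{-1} · (x - mu) = (0.4384, -0.2603, 0.7945).
  (x - mu)^T · [Sigma^{-1} · (x - mu)] = (0)·(0.4384) + (-2)·(-0.2603) + (3)·(0.7945) = 2.9041.

Step 4 — take square root: d = √(2.9041) ≈ 1.7041.

d(x, mu) = √(2.9041) ≈ 1.7041


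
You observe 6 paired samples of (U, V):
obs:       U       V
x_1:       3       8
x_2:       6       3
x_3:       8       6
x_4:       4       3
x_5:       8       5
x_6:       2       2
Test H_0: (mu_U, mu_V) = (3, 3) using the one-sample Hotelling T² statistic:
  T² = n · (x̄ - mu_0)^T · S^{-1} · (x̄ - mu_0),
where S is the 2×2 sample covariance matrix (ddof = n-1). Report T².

Step 1 — sample mean vector:
  mean(U) = (3 + 6 + 8 + 4 + 8 + 2) / 6 = 31/6 = 5.1667
  mean(V) = (8 + 3 + 6 + 3 + 5 + 2) / 6 = 27/6 = 4.5
  x̄ = (5.1667, 4.5),  deviation x̄ - mu_0 = (5.1667, 4.5) - (3, 3) = (2.1667, 1.5).

Step 2 — sample covariance matrix, S[i,j] = (1/(n-1)) · Σ_k (x_{k,i} - mean_i) · (x_{k,j} - mean_j), divisor n-1 = 5:
  S[U,U] = ((-2.1667)·(-2.1667) + (0.8333)·(0.8333) + (2.8333)·(2.8333) + (-1.1667)·(-1.1667) + (2.8333)·(2.8333) + (-3.1667)·(-3.1667)) / 5 = 32.8333/5 = 6.5667
  S[U,V] = ((-2.1667)·(3.5) + (0.8333)·(-1.5) + (2.8333)·(1.5) + (-1.1667)·(-1.5) + (2.8333)·(0.5) + (-3.1667)·(-2.5)) / 5 = 6.5/5 = 1.3
  S[V,V] = ((3.5)·(3.5) + (-1.5)·(-1.5) + (1.5)·(1.5) + (-1.5)·(-1.5) + (0.5)·(0.5) + (-2.5)·(-2.5)) / 5 = 25.5/5 = 5.1
  S = [[6.5667, 1.3],
 [1.3, 5.1]].

Step 3 — invert S. det(S) = 6.5667·5.1 - (1.3)² = 31.8.
  S^{-1} = (1/det) · [[d, -b], [-b, a]] = [[0.1604, -0.0409],
 [-0.0409, 0.2065]].

Step 4 — quadratic form (x̄ - mu_0)^T · S^{-1} · (x̄ - mu_0):
  S^{-1} · (x̄ - mu_0) = (0.2862, 0.2212),
  (x̄ - mu_0)^T · [...] = (2.1667)·(0.2862) + (1.5)·(0.2212) = 0.9518.

Step 5 — scale by n: T² = 6 · 0.9518 = 5.7107.

T² ≈ 5.7107


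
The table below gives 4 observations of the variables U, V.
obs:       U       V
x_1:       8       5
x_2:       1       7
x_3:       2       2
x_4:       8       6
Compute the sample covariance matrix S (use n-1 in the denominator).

Step 1 — column means:
  mean(U) = (8 + 1 + 2 + 8) / 4 = 19/4 = 4.75
  mean(V) = (5 + 7 + 2 + 6) / 4 = 20/4 = 5

Step 2 — sample covariance S[i,j] = (1/(n-1)) · Σ_k (x_{k,i} - mean_i) · (x_{k,j} - mean_j), with n-1 = 3.
  S[U,U] = ((3.25)·(3.25) + (-3.75)·(-3.75) + (-2.75)·(-2.75) + (3.25)·(3.25)) / 3 = 42.75/3 = 14.25
  S[U,V] = ((3.25)·(0) + (-3.75)·(2) + (-2.75)·(-3) + (3.25)·(1)) / 3 = 4/3 = 1.3333
  S[V,V] = ((0)·(0) + (2)·(2) + (-3)·(-3) + (1)·(1)) / 3 = 14/3 = 4.6667

S is symmetric (S[j,i] = S[i,j]). Assembling:

S = [[14.25, 1.3333],
 [1.3333, 4.6667]]
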